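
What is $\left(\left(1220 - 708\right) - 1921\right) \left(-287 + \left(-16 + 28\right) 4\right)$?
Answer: $336751$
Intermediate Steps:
$\left(\left(1220 - 708\right) - 1921\right) \left(-287 + \left(-16 + 28\right) 4\right) = \left(\left(1220 - 708\right) - 1921\right) \left(-287 + 12 \cdot 4\right) = \left(512 - 1921\right) \left(-287 + 48\right) = \left(-1409\right) \left(-239\right) = 336751$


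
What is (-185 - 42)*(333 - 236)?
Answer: -22019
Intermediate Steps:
(-185 - 42)*(333 - 236) = -227*97 = -22019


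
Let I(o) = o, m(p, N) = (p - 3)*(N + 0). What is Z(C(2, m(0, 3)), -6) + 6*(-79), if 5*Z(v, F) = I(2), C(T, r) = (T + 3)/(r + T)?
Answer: -2368/5 ≈ -473.60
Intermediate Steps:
m(p, N) = N*(-3 + p) (m(p, N) = (-3 + p)*N = N*(-3 + p))
C(T, r) = (3 + T)/(T + r)
Z(v, F) = ⅖ (Z(v, F) = (⅕)*2 = ⅖)
Z(C(2, m(0, 3)), -6) + 6*(-79) = ⅖ + 6*(-79) = ⅖ - 474 = -2368/5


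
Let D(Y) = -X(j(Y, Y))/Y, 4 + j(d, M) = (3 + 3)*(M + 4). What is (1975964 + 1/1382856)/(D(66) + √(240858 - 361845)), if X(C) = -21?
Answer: 210400472835245/40488472806996 - 330629314455385*I*√13443/6748078801166 ≈ 5.1966 - 5680.8*I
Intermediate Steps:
j(d, M) = 20 + 6*M (j(d, M) = -4 + (3 + 3)*(M + 4) = -4 + 6*(4 + M) = -4 + (24 + 6*M) = 20 + 6*M)
D(Y) = 21/Y (D(Y) = -(-21)/Y = 21/Y)
(1975964 + 1/1382856)/(D(66) + √(240858 - 361845)) = (1975964 + 1/1382856)/(21/66 + √(240858 - 361845)) = (1975964 + 1/1382856)/(21*(1/66) + √(-120987)) = 2732473673185/(1382856*(7/22 + 3*I*√13443))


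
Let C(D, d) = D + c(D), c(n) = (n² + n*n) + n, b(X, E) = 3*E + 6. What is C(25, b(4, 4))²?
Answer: 1690000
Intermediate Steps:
b(X, E) = 6 + 3*E
c(n) = n + 2*n² (c(n) = (n² + n²) + n = 2*n² + n = n + 2*n²)
C(D, d) = D + D*(1 + 2*D)
C(25, b(4, 4))² = (2*25*(1 + 25))² = (2*25*26)² = 1300² = 1690000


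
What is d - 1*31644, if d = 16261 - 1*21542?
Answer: -36925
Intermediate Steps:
d = -5281 (d = 16261 - 21542 = -5281)
d - 1*31644 = -5281 - 1*31644 = -5281 - 31644 = -36925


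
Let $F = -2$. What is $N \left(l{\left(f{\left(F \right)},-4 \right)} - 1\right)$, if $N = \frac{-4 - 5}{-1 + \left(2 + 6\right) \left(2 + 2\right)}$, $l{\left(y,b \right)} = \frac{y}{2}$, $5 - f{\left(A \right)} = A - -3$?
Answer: $- \frac{9}{31} \approx -0.29032$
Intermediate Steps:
$f{\left(A \right)} = 2 - A$ ($f{\left(A \right)} = 5 - \left(A - -3\right) = 5 - \left(A + 3\right) = 5 - \left(3 + A\right) = 2 - A$)
$l{\left(y,b \right)} = \frac{y}{2}$ ($l{\left(y,b \right)} = y \frac{1}{2} = \frac{y}{2}$)
$N = - \frac{9}{31}$ ($N = - \frac{9}{-1 + 8 \cdot 4} = - \frac{9}{-1 + 32} = - \frac{9}{31} \approx -0.29032$)
$N \left(l{\left(f{\left(F \right)},-4 \right)} - 1\right) = - \frac{9 \left(\frac{2 - -2}{2} - 1\right)}{31} = - \frac{9 \left(\frac{2 + 2}{2} - 1\right)}{31} = - \frac{9 \left(\frac{1}{2} \cdot 4 - 1\right)}{31} = - \frac{9 \left(2 - 1\right)}{31} = \left(- \frac{9}{31}\right) 1 = - \frac{9}{31}$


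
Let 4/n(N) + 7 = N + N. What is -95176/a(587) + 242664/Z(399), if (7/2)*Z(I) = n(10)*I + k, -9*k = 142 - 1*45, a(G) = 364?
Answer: 8730979846/1192373 ≈ 7322.4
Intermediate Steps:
n(N) = 4/(-7 + 2*N) (n(N) = 4/(-7 + (N + N)) = 4/(-7 + 2*N))
k = -97/9 (k = -(142 - 1*45)/9 = -(142 - 45)/9 = -1/9*97 = -97/9 ≈ -10.778)
Z(I) = -194/63 + 8*I/91 (Z(I) = 2*((4/(-7 + 2*10))*I - 97/9)/7 = 2*((4/(-7 + 20))*I - 97/9)/7 = 2*((4/13)*I - 97/9)/7 = 2*((4*(1/13))*I - 97/9)/7 = 2*(4*I/13 - 97/9)/7 = 2*(-97/9 + 4*I/13)/7 = -194/63 + 8*I/91)
-95176/a(587) + 242664/Z(399) = -95176/364 + 242664/(-194/63 + (8/91)*399) = -95176*1/364 + 242664/(-194/63 + 456/13) = -23794/91 + 242664/(26206/819) = -23794/91 + 242664*(819/26206) = -23794/91 + 99370908/13103 = 8730979846/1192373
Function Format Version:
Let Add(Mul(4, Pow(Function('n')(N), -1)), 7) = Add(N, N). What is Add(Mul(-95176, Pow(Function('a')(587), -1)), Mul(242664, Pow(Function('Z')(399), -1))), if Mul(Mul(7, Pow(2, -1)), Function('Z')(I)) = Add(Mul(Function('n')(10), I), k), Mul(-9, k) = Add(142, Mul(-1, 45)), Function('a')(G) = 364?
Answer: Rational(8730979846, 1192373) ≈ 7322.4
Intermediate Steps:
Function('n')(N) = Mul(4, Pow(Add(-7, Mul(2, N)), -1)) (Function('n')(N) = Mul(4, Pow(Add(-7, Add(N, N)), -1)) = Mul(4, Pow(Add(-7, Mul(2, N)), -1)))
k = Rational(-97, 9) (k = Mul(Rational(-1, 9), Add(142, Mul(-1, 45))) = Mul(Rational(-1, 9), Add(142, -45)) = Mul(Rational(-1, 9), 97) = Rational(-97, 9) ≈ -10.778)
Function('Z')(I) = Add(Rational(-194, 63), Mul(Rational(8, 91), I)) (Function('Z')(I) = Mul(Rational(2, 7), Add(Mul(Mul(4, Pow(Add(-7, Mul(2, 10)), -1)), I), Rational(-97, 9))) = Mul(Rational(2, 7), Add(Mul(Mul(4, Pow(Add(-7, 20), -1)), I), Rational(-97, 9))) = Mul(Rational(2, 7), Add(Mul(Mul(4, Pow(13, -1)), I), Rational(-97, 9))) = Mul(Rational(2, 7), Add(Mul(Mul(4, Rational(1, 13)), I), Rational(-97, 9))) = Mul(Rational(2, 7), Add(Mul(Rational(4, 13), I), Rational(-97, 9))) = Mul(Rational(2, 7), Add(Rational(-97, 9), Mul(Rational(4, 13), I))) = Add(Rational(-194, 63), Mul(Rational(8, 91), I)))
Add(Mul(-95176, Pow(Function('a')(587), -1)), Mul(242664, Pow(Function('Z')(399), -1))) = Add(Mul(-95176, Pow(364, -1)), Mul(242664, Pow(Add(Rational(-194, 63), Mul(Rational(8, 91), 399)), -1))) = Add(Mul(-95176, Rational(1, 364)), Mul(242664, Pow(Add(Rational(-194, 63), Rational(456, 13)), -1))) = Add(Rational(-23794, 91), Mul(242664, Pow(Rational(26206, 819), -1))) = Add(Rational(-23794, 91), Mul(242664, Rational(819, 26206))) = Add(Rational(-23794, 91), Rational(99370908, 13103)) = Rational(8730979846, 1192373)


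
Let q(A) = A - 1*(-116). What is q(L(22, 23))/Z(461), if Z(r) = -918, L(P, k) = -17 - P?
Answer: -77/918 ≈ -0.083878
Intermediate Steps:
q(A) = 116 + A (q(A) = A + 116 = 116 + A)
q(L(22, 23))/Z(461) = (116 + (-17 - 1*22))/(-918) = (116 + (-17 - 22))*(-1/918) = (116 - 39)*(-1/918) = 77*(-1/918) = -77/918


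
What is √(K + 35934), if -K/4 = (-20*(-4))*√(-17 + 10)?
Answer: √(35934 - 320*I*√7) ≈ 189.58 - 2.233*I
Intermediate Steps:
K = -320*I*√7 (K = -4*(-20*(-4))*√(-17 + 10) = -320*√(-7) = -320*I*√7 ≈ -846.64*I)
√(K + 35934) = √(-320*I*√7 + 35934) = √(35934 - 320*I*√7)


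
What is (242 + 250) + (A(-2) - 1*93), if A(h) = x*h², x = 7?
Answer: 427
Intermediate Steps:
A(h) = 7*h²
(242 + 250) + (A(-2) - 1*93) = (242 + 250) + (7*(-2)² - 1*93) = 492 + (7*4 - 93) = 492 + (28 - 93) = 492 - 65 = 427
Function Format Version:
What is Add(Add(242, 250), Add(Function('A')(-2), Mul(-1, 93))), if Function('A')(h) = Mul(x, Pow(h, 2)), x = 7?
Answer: 427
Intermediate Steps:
Function('A')(h) = Mul(7, Pow(h, 2))
Add(Add(242, 250), Add(Function('A')(-2), Mul(-1, 93))) = Add(Add(242, 250), Add(Mul(7, Pow(-2, 2)), Mul(-1, 93))) = Add(492, Add(Mul(7, 4), -93)) = Add(492, Add(28, -93)) = Add(492, -65) = 427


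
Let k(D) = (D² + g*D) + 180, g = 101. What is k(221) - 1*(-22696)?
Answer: 94038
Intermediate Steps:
k(D) = 180 + D² + 101*D (k(D) = (D² + 101*D) + 180 = 180 + D² + 101*D)
k(221) - 1*(-22696) = (180 + 221² + 101*221) - 1*(-22696) = (180 + 48841 + 22321) + 22696 = 71342 + 22696 = 94038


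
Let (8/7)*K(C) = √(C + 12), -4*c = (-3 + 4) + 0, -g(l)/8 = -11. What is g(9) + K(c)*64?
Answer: 88 + 28*√47 ≈ 279.96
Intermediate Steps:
g(l) = 88 (g(l) = -8*(-11) = 88)
c = -¼ (c = -((-3 + 4) + 0)/4 = -(1 + 0)/4 = -¼*1 = -¼ ≈ -0.25000)
K(C) = 7*√(12 + C)/8 (K(C) = 7*√(C + 12)/8 = 7*√(12 + C)/8)
g(9) + K(c)*64 = 88 + (7*√(12 - ¼)/8)*64 = 88 + (7*√(47/4)/8)*64 = 88 + (7*(√47/2)/8)*64 = 88 + (7*√47/16)*64 = 88 + 28*√47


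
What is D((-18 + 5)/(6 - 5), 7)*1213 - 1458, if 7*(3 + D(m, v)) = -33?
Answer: -75708/7 ≈ -10815.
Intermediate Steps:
D(m, v) = -54/7 (D(m, v) = -3 + (⅐)*(-33) = -3 - 33/7 = -54/7)
D((-18 + 5)/(6 - 5), 7)*1213 - 1458 = -54/7*1213 - 1458 = -65502/7 - 1458 = -75708/7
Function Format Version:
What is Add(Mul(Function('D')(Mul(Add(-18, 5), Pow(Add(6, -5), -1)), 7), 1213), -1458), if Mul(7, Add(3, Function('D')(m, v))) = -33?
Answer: Rational(-75708, 7) ≈ -10815.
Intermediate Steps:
Function('D')(m, v) = Rational(-54, 7) (Function('D')(m, v) = Add(-3, Mul(Rational(1, 7), -33)) = Add(-3, Rational(-33, 7)) = Rational(-54, 7))
Add(Mul(Function('D')(Mul(Add(-18, 5), Pow(Add(6, -5), -1)), 7), 1213), -1458) = Add(Mul(Rational(-54, 7), 1213), -1458) = Add(Rational(-65502, 7), -1458) = Rational(-75708, 7)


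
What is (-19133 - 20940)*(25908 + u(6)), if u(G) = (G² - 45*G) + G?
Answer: -1029074640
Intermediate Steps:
u(G) = G² - 44*G
(-19133 - 20940)*(25908 + u(6)) = (-19133 - 20940)*(25908 + 6*(-44 + 6)) = -40073*(25908 + 6*(-38)) = -40073*(25908 - 228) = -40073*25680 = -1029074640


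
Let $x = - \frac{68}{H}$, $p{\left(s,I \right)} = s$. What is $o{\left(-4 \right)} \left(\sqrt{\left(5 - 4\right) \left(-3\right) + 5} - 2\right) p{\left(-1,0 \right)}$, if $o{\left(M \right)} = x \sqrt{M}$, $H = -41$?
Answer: $\frac{136 i \left(2 - \sqrt{2}\right)}{41} \approx 1.9431 i$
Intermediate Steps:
$x = \frac{68}{41}$ ($x = - \frac{68}{-41} = \left(-68\right) \left(- \frac{1}{41}\right) = \frac{68}{41} \approx 1.6585$)
$o{\left(M \right)} = \frac{68 \sqrt{M}}{41}$
$o{\left(-4 \right)} \left(\sqrt{\left(5 - 4\right) \left(-3\right) + 5} - 2\right) p{\left(-1,0 \right)} = \frac{68 \sqrt{-4}}{41} \left(\sqrt{\left(5 - 4\right) \left(-3\right) + 5} - 2\right) \left(-1\right) = \frac{68 \cdot 2 i}{41} \left(\sqrt{1 \left(-3\right) + 5} - 2\right) \left(-1\right) = \frac{136 i}{41} \left(\sqrt{-3 + 5} - 2\right) \left(-1\right) = \frac{136 i}{41} \left(\sqrt{2} - 2\right) \left(-1\right) = \frac{136 i}{41} \left(-2 + \sqrt{2}\right) \left(-1\right) = \frac{136 i}{41} \left(2 - \sqrt{2}\right) = \frac{136 i \left(2 - \sqrt{2}\right)}{41}$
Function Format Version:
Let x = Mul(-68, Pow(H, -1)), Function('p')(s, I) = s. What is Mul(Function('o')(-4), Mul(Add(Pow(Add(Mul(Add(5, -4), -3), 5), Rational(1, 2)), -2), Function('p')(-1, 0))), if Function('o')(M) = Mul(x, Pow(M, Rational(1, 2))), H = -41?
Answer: Mul(Rational(136, 41), I, Add(2, Mul(-1, Pow(2, Rational(1, 2))))) ≈ Mul(1.9431, I)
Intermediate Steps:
x = Rational(68, 41) (x = Mul(-68, Pow(-41, -1)) = Mul(-68, Rational(-1, 41)) = Rational(68, 41) ≈ 1.6585)
Function('o')(M) = Mul(Rational(68, 41), Pow(M, Rational(1, 2)))
Mul(Function('o')(-4), Mul(Add(Pow(Add(Mul(Add(5, -4), -3), 5), Rational(1, 2)), -2), Function('p')(-1, 0))) = Mul(Mul(Rational(68, 41), Pow(-4, Rational(1, 2))), Mul(Add(Pow(Add(Mul(Add(5, -4), -3), 5), Rational(1, 2)), -2), -1)) = Mul(Mul(Rational(68, 41), Mul(2, I)), Mul(Add(Pow(Add(Mul(1, -3), 5), Rational(1, 2)), -2), -1)) = Mul(Mul(Rational(136, 41), I), Mul(Add(Pow(Add(-3, 5), Rational(1, 2)), -2), -1)) = Mul(Mul(Rational(136, 41), I), Mul(Add(Pow(2, Rational(1, 2)), -2), -1)) = Mul(Mul(Rational(136, 41), I), Mul(Add(-2, Pow(2, Rational(1, 2))), -1)) = Mul(Mul(Rational(136, 41), I), Add(2, Mul(-1, Pow(2, Rational(1, 2))))) = Mul(Rational(136, 41), I, Add(2, Mul(-1, Pow(2, Rational(1, 2)))))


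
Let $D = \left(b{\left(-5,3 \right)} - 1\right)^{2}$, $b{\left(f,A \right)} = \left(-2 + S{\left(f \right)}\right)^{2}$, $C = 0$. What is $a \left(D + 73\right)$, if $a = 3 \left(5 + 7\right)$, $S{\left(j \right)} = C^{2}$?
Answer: $2952$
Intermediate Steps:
$S{\left(j \right)} = 0$ ($S{\left(j \right)} = 0^{2} = 0$)
$b{\left(f,A \right)} = 4$ ($b{\left(f,A \right)} = \left(-2 + 0\right)^{2} = \left(-2\right)^{2} = 4$)
$a = 36$ ($a = 3 \cdot 12 = 36$)
$D = 9$ ($D = \left(4 - 1\right)^{2} = 3^{2} = 9$)
$a \left(D + 73\right) = 36 \left(9 + 73\right) = 36 \cdot 82 = 2952$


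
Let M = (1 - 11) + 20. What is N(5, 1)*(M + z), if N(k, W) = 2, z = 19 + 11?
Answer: 80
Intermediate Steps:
z = 30
M = 10 (M = -10 + 20 = 10)
N(5, 1)*(M + z) = 2*(10 + 30) = 2*40 = 80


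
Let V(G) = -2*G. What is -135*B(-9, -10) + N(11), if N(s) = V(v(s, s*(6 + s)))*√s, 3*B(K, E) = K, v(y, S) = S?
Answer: 405 - 374*√11 ≈ -835.42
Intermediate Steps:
B(K, E) = K/3
N(s) = -2*s^(3/2)*(6 + s) (N(s) = (-2*s*(6 + s))*√s = -2*s^(3/2)*(6 + s))
-135*B(-9, -10) + N(11) = -45*(-9) + 2*11^(3/2)*(-6 - 1*11) = -135*(-3) + 2*(11*√11)*(-6 - 11) = 405 + 2*(11*√11)*(-17) = 405 - 374*√11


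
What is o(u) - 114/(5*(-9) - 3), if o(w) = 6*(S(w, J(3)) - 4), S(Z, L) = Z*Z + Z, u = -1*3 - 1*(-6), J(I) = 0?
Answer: 403/8 ≈ 50.375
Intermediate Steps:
u = 3 (u = -3 + 6 = 3)
S(Z, L) = Z + Z**2 (S(Z, L) = Z**2 + Z = Z + Z**2)
o(w) = -24 + 6*w*(1 + w) (o(w) = 6*(w*(1 + w) - 4) = 6*(-4 + w*(1 + w)) = -24 + 6*w*(1 + w))
o(u) - 114/(5*(-9) - 3) = (-24 + 6*3*(1 + 3)) - 114/(5*(-9) - 3) = (-24 + 6*3*4) - 114/(-45 - 3) = (-24 + 72) - 114/(-48) = 48 - 114*(-1)/48 = 48 - 1*(-19/8) = 48 + 19/8 = 403/8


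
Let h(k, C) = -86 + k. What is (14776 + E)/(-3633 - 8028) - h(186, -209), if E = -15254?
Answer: -1165622/11661 ≈ -99.959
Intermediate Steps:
(14776 + E)/(-3633 - 8028) - h(186, -209) = (14776 - 15254)/(-3633 - 8028) - (-86 + 186) = -478/(-11661) - 1*100 = -478*(-1/11661) - 100 = 478/11661 - 100 = -1165622/11661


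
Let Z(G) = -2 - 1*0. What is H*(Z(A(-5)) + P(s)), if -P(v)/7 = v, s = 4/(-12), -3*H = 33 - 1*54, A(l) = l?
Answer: 7/3 ≈ 2.3333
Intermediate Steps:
Z(G) = -2 (Z(G) = -2 + 0 = -2)
H = 7 (H = -(33 - 1*54)/3 = -(33 - 54)/3 = -⅓*(-21) = 7)
s = -⅓ (s = 4*(-1/12) = -⅓ ≈ -0.33333)
P(v) = -7*v
H*(Z(A(-5)) + P(s)) = 7*(-2 - 7*(-⅓)) = 7*(-2 + 7/3) = 7*(⅓) = 7/3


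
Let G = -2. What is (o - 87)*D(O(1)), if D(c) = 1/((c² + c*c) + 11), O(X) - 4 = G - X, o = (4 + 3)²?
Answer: -38/13 ≈ -2.9231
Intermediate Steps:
o = 49 (o = 7² = 49)
O(X) = 2 - X (O(X) = 4 + (-2 - X) = 2 - X)
D(c) = 1/(11 + 2*c²) (D(c) = 1/((c² + c²) + 11) = 1/(2*c² + 11) = 1/(11 + 2*c²))
(o - 87)*D(O(1)) = (49 - 87)/(11 + 2*(2 - 1*1)²) = -38/(11 + 2*(2 - 1)²) = -38/(11 + 2*1²) = -38/(11 + 2*1) = -38/(11 + 2) = -38/13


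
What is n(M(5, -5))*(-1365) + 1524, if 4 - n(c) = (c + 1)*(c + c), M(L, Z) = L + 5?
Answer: 296364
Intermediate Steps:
M(L, Z) = 5 + L
n(c) = 4 - 2*c*(1 + c) (n(c) = 4 - (c + 1)*(c + c) = 4 - (1 + c)*2*c = 4 - 2*c*(1 + c))
n(M(5, -5))*(-1365) + 1524 = (4 - 2*(5 + 5) - 2*(5 + 5)²)*(-1365) + 1524 = (4 - 2*10 - 2*10²)*(-1365) + 1524 = (4 - 20 - 2*100)*(-1365) + 1524 = (4 - 20 - 200)*(-1365) + 1524 = -216*(-1365) + 1524 = 294840 + 1524 = 296364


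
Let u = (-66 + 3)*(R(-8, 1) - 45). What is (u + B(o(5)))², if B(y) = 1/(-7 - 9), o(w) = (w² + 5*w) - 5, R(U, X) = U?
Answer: 2854016929/256 ≈ 1.1148e+7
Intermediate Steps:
o(w) = -5 + w² + 5*w
B(y) = -1/16 (B(y) = 1/(-16) = -1/16)
u = 3339 (u = (-66 + 3)*(-8 - 45) = -63*(-53) = 3339)
(u + B(o(5)))² = (3339 - 1/16)² = (53423/16)² = 2854016929/256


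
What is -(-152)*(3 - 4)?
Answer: -152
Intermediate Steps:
-(-152)*(3 - 4) = -(-152)*(-1) = -38*4 = -152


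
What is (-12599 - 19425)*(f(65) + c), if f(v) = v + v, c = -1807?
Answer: 53704248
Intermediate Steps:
f(v) = 2*v
(-12599 - 19425)*(f(65) + c) = (-12599 - 19425)*(2*65 - 1807) = -32024*(130 - 1807) = -32024*(-1677) = 53704248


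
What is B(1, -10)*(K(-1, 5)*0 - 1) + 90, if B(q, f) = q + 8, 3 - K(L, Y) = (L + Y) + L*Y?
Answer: 81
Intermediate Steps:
K(L, Y) = 3 - L - Y - L*Y (K(L, Y) = 3 - ((L + Y) + L*Y) = 3 - (L + Y + L*Y) = 3 + (-L - Y - L*Y) = 3 - L - Y - L*Y)
B(q, f) = 8 + q
B(1, -10)*(K(-1, 5)*0 - 1) + 90 = (8 + 1)*((3 - 1*(-1) - 1*5 - 1*(-1)*5)*0 - 1) + 90 = 9*((3 + 1 - 5 + 5)*0 - 1) + 90 = 9*(4*0 - 1) + 90 = 9*(0 - 1) + 90 = 9*(-1) + 90 = -9 + 90 = 81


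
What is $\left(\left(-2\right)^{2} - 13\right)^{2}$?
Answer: $81$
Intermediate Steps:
$\left(\left(-2\right)^{2} - 13\right)^{2} = \left(4 - 13\right)^{2} = \left(-9\right)^{2} = 81$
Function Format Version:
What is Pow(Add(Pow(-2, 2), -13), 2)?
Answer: 81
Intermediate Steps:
Pow(Add(Pow(-2, 2), -13), 2) = Pow(Add(4, -13), 2) = Pow(-9, 2) = 81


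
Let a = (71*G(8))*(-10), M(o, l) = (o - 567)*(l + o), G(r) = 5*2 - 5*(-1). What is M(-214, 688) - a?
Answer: -359544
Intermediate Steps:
G(r) = 15 (G(r) = 10 + 5 = 15)
M(o, l) = (-567 + o)*(l + o)
a = -10650 (a = (71*15)*(-10) = 1065*(-10) = -10650)
M(-214, 688) - a = ((-214)² - 567*688 - 567*(-214) + 688*(-214)) - 1*(-10650) = (45796 - 390096 + 121338 - 147232) + 10650 = -370194 + 10650 = -359544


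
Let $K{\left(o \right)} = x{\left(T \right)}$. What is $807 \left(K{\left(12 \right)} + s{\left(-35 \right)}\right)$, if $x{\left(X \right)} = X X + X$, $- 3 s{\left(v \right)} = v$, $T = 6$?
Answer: $43309$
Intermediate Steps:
$s{\left(v \right)} = - \frac{v}{3}$
$x{\left(X \right)} = X + X^{2}$ ($x{\left(X \right)} = X^{2} + X = X + X^{2}$)
$K{\left(o \right)} = 42$ ($K{\left(o \right)} = 6 \left(1 + 6\right) = 6 \cdot 7 = 42$)
$807 \left(K{\left(12 \right)} + s{\left(-35 \right)}\right) = 807 \left(42 - - \frac{35}{3}\right) = 807 \left(42 + \frac{35}{3}\right) = 807 \cdot \frac{161}{3} = 43309$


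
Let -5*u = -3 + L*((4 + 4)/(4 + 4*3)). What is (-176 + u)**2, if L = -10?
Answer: 760384/25 ≈ 30415.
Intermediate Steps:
u = 8/5 (u = -(-3 - 10*(4 + 4)/(4 + 4*3))/5 = -(-3 - 80/(4 + 12))/5 = -(-3 - 80/16)/5 = -(-3 - 10*1/2)/5 = -(-3 - 5)/5 = -1/5*(-8) = 8/5 ≈ 1.6000)
(-176 + u)**2 = (-176 + 8/5)**2 = (-872/5)**2 = 760384/25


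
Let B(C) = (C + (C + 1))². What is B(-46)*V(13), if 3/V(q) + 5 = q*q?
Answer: 24843/164 ≈ 151.48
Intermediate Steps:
V(q) = 3/(-5 + q²) (V(q) = 3/(-5 + q*q) = 3/(-5 + q²))
B(C) = (1 + 2*C)² (B(C) = (C + (1 + C))² = (1 + 2*C)²)
B(-46)*V(13) = (1 + 2*(-46))²*(3/(-5 + 13²)) = (1 - 92)²*(3/(-5 + 169)) = (-91)²*(3/164) = 8281*(3*(1/164)) = 8281*(3/164) = 24843/164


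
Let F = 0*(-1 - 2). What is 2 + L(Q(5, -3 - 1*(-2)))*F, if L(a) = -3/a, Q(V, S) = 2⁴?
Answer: 2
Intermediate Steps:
Q(V, S) = 16
F = 0 (F = 0*(-3) = 0)
2 + L(Q(5, -3 - 1*(-2)))*F = 2 - 3/16*0 = 2 + 0 = 2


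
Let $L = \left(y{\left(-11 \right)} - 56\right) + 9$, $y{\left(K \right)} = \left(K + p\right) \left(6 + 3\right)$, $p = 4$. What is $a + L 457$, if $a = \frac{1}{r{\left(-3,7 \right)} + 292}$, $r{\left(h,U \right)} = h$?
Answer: $- \frac{14528029}{289} \approx -50270.0$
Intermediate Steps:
$y{\left(K \right)} = 36 + 9 K$ ($y{\left(K \right)} = \left(K + 4\right) \left(6 + 3\right) = \left(4 + K\right) 9 = 36 + 9 K$)
$a = \frac{1}{289}$ ($a = \frac{1}{-3 + 292} = \frac{1}{289} \approx 0.0034602$)
$L = -110$ ($L = \left(\left(36 + 9 \left(-11\right)\right) - 56\right) + 9 = \left(\left(36 - 99\right) - 56\right) + 9 = \left(-63 - 56\right) + 9 = -119 + 9 = -110$)
$a + L 457 = \frac{1}{289} - 50270 = - \frac{14528029}{289}$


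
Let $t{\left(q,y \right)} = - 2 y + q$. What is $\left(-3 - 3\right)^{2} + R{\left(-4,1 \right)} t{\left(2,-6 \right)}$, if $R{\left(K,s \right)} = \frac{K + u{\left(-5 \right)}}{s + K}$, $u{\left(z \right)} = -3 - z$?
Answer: $\frac{136}{3} \approx 45.333$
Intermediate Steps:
$R{\left(K,s \right)} = \frac{2 + K}{K + s}$ ($R{\left(K,s \right)} = \frac{K - -2}{s + K} = \frac{K + \left(-3 + 5\right)}{K + s} = \frac{K + 2}{K + s} = \frac{2 + K}{K + s}$)
$t{\left(q,y \right)} = q - 2 y$
$\left(-3 - 3\right)^{2} + R{\left(-4,1 \right)} t{\left(2,-6 \right)} = \left(-3 - 3\right)^{2} + \frac{2 - 4}{-4 + 1} \left(2 - -12\right) = \left(-6\right)^{2} + \frac{1}{-3} \left(-2\right) \left(2 + 12\right) = 36 + \left(- \frac{1}{3}\right) \left(-2\right) 14 = 36 + \frac{2}{3} \cdot 14 = 36 + \frac{28}{3} = \frac{136}{3}$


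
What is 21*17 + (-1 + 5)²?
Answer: 373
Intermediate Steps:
21*17 + (-1 + 5)² = 357 + 4² = 357 + 16 = 373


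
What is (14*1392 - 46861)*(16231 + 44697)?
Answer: -1667782144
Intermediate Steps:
(14*1392 - 46861)*(16231 + 44697) = (19488 - 46861)*60928 = -27373*60928 = -1667782144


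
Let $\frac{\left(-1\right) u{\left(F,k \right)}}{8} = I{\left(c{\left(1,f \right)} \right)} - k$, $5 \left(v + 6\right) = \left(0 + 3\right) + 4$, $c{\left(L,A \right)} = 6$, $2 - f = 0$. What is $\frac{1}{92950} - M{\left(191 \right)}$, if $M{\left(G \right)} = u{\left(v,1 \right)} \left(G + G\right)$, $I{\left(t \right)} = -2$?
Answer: $- \frac{852165599}{92950} \approx -9168.0$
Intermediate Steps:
$f = 2$ ($f = 2 - 0 = 2 + 0 = 2$)
$v = - \frac{23}{5}$ ($v = -6 + \frac{\left(0 + 3\right) + 4}{5} = -6 + \frac{3 + 4}{5} = -6 + \frac{1}{5} \cdot 7 = -6 + \frac{7}{5} = - \frac{23}{5} \approx -4.6$)
$u{\left(F,k \right)} = 16 + 8 k$ ($u{\left(F,k \right)} = - 8 \left(-2 - k\right) = 16 + 8 k$)
$M{\left(G \right)} = 48 G$ ($M{\left(G \right)} = \left(16 + 8 \cdot 1\right) \left(G + G\right) = \left(16 + 8\right) 2 G = 24 \cdot 2 G = 48 G$)
$\frac{1}{92950} - M{\left(191 \right)} = \frac{1}{92950} - 48 \cdot 191 = \frac{1}{92950} - 9168 = - \frac{852165599}{92950}$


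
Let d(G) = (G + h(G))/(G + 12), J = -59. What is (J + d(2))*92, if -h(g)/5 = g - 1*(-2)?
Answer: -38824/7 ≈ -5546.3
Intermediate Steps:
h(g) = -10 - 5*g (h(g) = -5*(g - 1*(-2)) = -5*(g + 2) = -5*(2 + g) = -10 - 5*g)
d(G) = (-10 - 4*G)/(12 + G) (d(G) = (G + (-10 - 5*G))/(G + 12) = (-10 - 4*G)/(12 + G))
(J + d(2))*92 = (-59 + 2*(-5 - 2*2)/(12 + 2))*92 = (-59 + 2*(-5 - 4)/14)*92 = (-59 + 2*(1/14)*(-9))*92 = (-59 - 9/7)*92 = -422/7*92 = -38824/7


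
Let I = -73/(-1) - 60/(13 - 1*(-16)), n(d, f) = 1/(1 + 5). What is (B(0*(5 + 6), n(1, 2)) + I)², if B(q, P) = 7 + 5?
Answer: 5784025/841 ≈ 6877.6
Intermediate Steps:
n(d, f) = ⅙ (n(d, f) = 1/6 = ⅙)
B(q, P) = 12
I = 2057/29 (I = -73*(-1) - 60/(13 + 16) = 73 - 60/29 = 2057/29 ≈ 70.931)
(B(0*(5 + 6), n(1, 2)) + I)² = (12 + 2057/29)² = (2405/29)² = 5784025/841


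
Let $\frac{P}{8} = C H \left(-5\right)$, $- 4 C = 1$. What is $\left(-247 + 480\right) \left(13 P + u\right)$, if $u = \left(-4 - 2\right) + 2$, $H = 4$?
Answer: $120228$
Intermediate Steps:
$C = - \frac{1}{4}$ ($C = \left(- \frac{1}{4}\right) 1 = - \frac{1}{4} \approx -0.25$)
$u = -4$ ($u = \left(-4 - 2\right) + 2 = -6 + 2 = -4$)
$P = 40$ ($P = 8 \left(- \frac{1}{4}\right) 4 \left(-5\right) = 8 \left(\left(-1\right) \left(-5\right)\right) = 8 \cdot 5 = 40$)
$\left(-247 + 480\right) \left(13 P + u\right) = \left(-247 + 480\right) \left(13 \cdot 40 - 4\right) = 233 \left(520 - 4\right) = 233 \cdot 516 = 120228$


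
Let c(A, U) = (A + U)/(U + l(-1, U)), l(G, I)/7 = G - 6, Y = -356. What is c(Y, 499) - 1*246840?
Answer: -111077857/450 ≈ -2.4684e+5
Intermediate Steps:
l(G, I) = -42 + 7*G (l(G, I) = 7*(G - 6) = 7*(-6 + G) = -42 + 7*G)
c(A, U) = (A + U)/(-49 + U) (c(A, U) = (A + U)/(U + (-42 + 7*(-1))) = (A + U)/(U + (-42 - 7)) = (A + U)/(U - 49) = (A + U)/(-49 + U))
c(Y, 499) - 1*246840 = (-356 + 499)/(-49 + 499) - 1*246840 = 143/450 - 246840 = -111077857/450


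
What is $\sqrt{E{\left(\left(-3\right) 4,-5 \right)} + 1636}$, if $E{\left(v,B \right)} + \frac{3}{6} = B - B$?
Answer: $\frac{\sqrt{6542}}{2} \approx 40.441$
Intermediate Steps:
$E{\left(v,B \right)} = - \frac{1}{2}$ ($E{\left(v,B \right)} = - \frac{1}{2} + \left(B - B\right) = - \frac{1}{2} + 0 = - \frac{1}{2}$)
$\sqrt{E{\left(\left(-3\right) 4,-5 \right)} + 1636} = \sqrt{- \frac{1}{2} + 1636} = \sqrt{\frac{3271}{2}} = \frac{\sqrt{6542}}{2}$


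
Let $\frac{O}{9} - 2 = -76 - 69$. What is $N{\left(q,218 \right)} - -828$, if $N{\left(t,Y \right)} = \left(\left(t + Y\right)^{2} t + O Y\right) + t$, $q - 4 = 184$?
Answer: $30709618$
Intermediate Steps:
$q = 188$ ($q = 4 + 184 = 188$)
$O = -1287$ ($O = 18 + 9 \left(-76 - 69\right) = 18 + 9 \left(-145\right) = 18 - 1305 = -1287$)
$N{\left(t,Y \right)} = t - 1287 Y + t \left(Y + t\right)^{2}$ ($N{\left(t,Y \right)} = \left(\left(t + Y\right)^{2} t - 1287 Y\right) + t = \left(\left(Y + t\right)^{2} t - 1287 Y\right) + t = \left(t \left(Y + t\right)^{2} - 1287 Y\right) + t = \left(- 1287 Y + t \left(Y + t\right)^{2}\right) + t = t - 1287 Y + t \left(Y + t\right)^{2}$)
$N{\left(q,218 \right)} - -828 = \left(188 - 280566 + 188 \left(218 + 188\right)^{2}\right) - -828 = \left(188 - 280566 + 188 \cdot 406^{2}\right) + 828 = \left(188 - 280566 + 188 \cdot 164836\right) + 828 = \left(188 - 280566 + 30989168\right) + 828 = 30708790 + 828 = 30709618$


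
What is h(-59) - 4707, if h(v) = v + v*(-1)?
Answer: -4707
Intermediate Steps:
h(v) = 0 (h(v) = v - v = 0)
h(-59) - 4707 = 0 - 4707 = -4707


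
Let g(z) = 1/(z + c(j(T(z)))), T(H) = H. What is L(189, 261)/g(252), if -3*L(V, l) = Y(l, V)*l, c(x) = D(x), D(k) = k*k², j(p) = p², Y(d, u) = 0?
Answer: 0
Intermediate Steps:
D(k) = k³
c(x) = x³
L(V, l) = 0 (L(V, l) = -0*l = -⅓*0 = 0)
g(z) = 1/(z + z⁶) (g(z) = 1/(z + (z²)³) = 1/(z + z⁶))
L(189, 261)/g(252) = 0/(1/(252 + 252⁶)) = 0/(1/(252 + 256096265048064)) = 0/(1/256096265048316) = 0*256096265048316 = 0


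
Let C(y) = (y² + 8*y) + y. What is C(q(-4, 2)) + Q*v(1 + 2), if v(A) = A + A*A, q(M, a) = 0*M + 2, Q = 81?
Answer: 994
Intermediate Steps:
q(M, a) = 2 (q(M, a) = 0 + 2 = 2)
C(y) = y² + 9*y
v(A) = A + A²
C(q(-4, 2)) + Q*v(1 + 2) = 2*(9 + 2) + 81*((1 + 2)*(1 + (1 + 2))) = 2*11 + 81*(3*(1 + 3)) = 22 + 81*(3*4) = 22 + 81*12 = 22 + 972 = 994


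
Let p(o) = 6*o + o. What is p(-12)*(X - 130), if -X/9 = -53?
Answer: -29148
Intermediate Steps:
X = 477 (X = -9*(-53) = 477)
p(o) = 7*o
p(-12)*(X - 130) = (7*(-12))*(477 - 130) = -84*347 = -29148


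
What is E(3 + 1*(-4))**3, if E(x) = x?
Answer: -1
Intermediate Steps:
E(3 + 1*(-4))**3 = (3 + 1*(-4))**3 = (3 - 4)**3 = (-1)**3 = -1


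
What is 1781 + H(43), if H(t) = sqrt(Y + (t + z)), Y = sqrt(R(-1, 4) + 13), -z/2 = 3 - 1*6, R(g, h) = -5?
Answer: 1781 + sqrt(49 + 2*sqrt(2)) ≈ 1788.2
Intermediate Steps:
z = 6 (z = -2*(3 - 1*6) = -2*(3 - 6) = -2*(-3) = 6)
Y = 2*sqrt(2) (Y = sqrt(-5 + 13) = sqrt(8) = 2*sqrt(2) ≈ 2.8284)
H(t) = sqrt(6 + t + 2*sqrt(2)) (H(t) = sqrt(2*sqrt(2) + (t + 6)) = sqrt(2*sqrt(2) + (6 + t)) = sqrt(6 + t + 2*sqrt(2)))
1781 + H(43) = 1781 + sqrt(6 + 43 + 2*sqrt(2)) = 1781 + sqrt(49 + 2*sqrt(2))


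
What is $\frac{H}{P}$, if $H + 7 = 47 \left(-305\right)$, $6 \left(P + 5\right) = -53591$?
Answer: $\frac{86052}{53621} \approx 1.6048$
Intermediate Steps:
$P = - \frac{53621}{6}$ ($P = -5 + \frac{1}{6} \left(-53591\right) = -5 - \frac{53591}{6} = - \frac{53621}{6} \approx -8936.8$)
$H = -14342$ ($H = -7 + 47 \left(-305\right) = -7 - 14335 = -14342$)
$\frac{H}{P} = - \frac{14342}{- \frac{53621}{6}} = \left(-14342\right) \left(- \frac{6}{53621}\right) = \frac{86052}{53621}$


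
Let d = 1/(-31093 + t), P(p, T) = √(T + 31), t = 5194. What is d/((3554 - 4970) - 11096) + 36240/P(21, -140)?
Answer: 1/324048288 - 36240*I*√109/109 ≈ 3.086e-9 - 3471.2*I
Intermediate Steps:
P(p, T) = √(31 + T)
d = -1/25899 (d = 1/(-31093 + 5194) = 1/(-25899) = -1/25899 ≈ -3.8612e-5)
d/((3554 - 4970) - 11096) + 36240/P(21, -140) = -1/(25899*((3554 - 4970) - 11096)) + 36240/(√(31 - 140)) = -1/(25899*(-1416 - 11096)) + 36240/(√(-109)) = -1/25899/(-12512) + 36240/((I*√109)) = -1/25899*(-1/12512) + 36240*(-I*√109/109) = 1/324048288 - 36240*I*√109/109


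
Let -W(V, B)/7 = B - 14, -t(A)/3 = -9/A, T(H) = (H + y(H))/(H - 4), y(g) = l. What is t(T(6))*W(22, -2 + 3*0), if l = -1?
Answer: 6048/5 ≈ 1209.6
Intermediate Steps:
y(g) = -1
T(H) = (-1 + H)/(-4 + H) (T(H) = (H - 1)/(H - 4) = (-1 + H)/(-4 + H))
t(A) = 27/A (t(A) = -(-27)/A = 27/A)
W(V, B) = 98 - 7*B (W(V, B) = -7*(B - 14) = -7*(-14 + B) = 98 - 7*B)
t(T(6))*W(22, -2 + 3*0) = (27/(((-1 + 6)/(-4 + 6))))*(98 - 7*(-2 + 3*0)) = (27/((5/2)))*(98 - 7*(-2 + 0)) = (27/(((½)*5)))*(98 - 7*(-2)) = (27/(5/2))*(98 + 14) = (27*(⅖))*112 = (54/5)*112 = 6048/5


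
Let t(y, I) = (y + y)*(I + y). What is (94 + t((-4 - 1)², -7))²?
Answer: 988036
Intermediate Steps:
t(y, I) = 2*y*(I + y) (t(y, I) = (2*y)*(I + y) = 2*y*(I + y))
(94 + t((-4 - 1)², -7))² = (94 + 2*(-4 - 1)²*(-7 + (-4 - 1)²))² = (94 + 2*(-5)²*(-7 + (-5)²))² = (94 + 2*25*(-7 + 25))² = (94 + 2*25*18)² = (94 + 900)² = 994² = 988036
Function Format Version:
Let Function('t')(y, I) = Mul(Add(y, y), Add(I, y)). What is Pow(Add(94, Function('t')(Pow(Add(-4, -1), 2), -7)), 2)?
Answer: 988036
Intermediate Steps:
Function('t')(y, I) = Mul(2, y, Add(I, y)) (Function('t')(y, I) = Mul(Mul(2, y), Add(I, y)) = Mul(2, y, Add(I, y)))
Pow(Add(94, Function('t')(Pow(Add(-4, -1), 2), -7)), 2) = Pow(Add(94, Mul(2, Pow(Add(-4, -1), 2), Add(-7, Pow(Add(-4, -1), 2)))), 2) = Pow(Add(94, Mul(2, Pow(-5, 2), Add(-7, Pow(-5, 2)))), 2) = Pow(Add(94, Mul(2, 25, Add(-7, 25))), 2) = Pow(Add(94, Mul(2, 25, 18)), 2) = Pow(Add(94, 900), 2) = Pow(994, 2) = 988036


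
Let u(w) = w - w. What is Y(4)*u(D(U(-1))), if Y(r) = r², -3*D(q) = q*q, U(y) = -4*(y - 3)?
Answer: 0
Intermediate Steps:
U(y) = 12 - 4*y (U(y) = -4*(-3 + y) = 12 - 4*y)
D(q) = -q²/3 (D(q) = -q*q/3 = -q²/3)
u(w) = 0
Y(4)*u(D(U(-1))) = 4²*0 = 16*0 = 0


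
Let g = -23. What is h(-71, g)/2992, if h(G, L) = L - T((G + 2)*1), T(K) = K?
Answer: 23/1496 ≈ 0.015374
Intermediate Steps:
h(G, L) = -2 + L - G (h(G, L) = L - (G + 2) = L - (2 + G) = L + (-2 - G) = -2 + L - G)
h(-71, g)/2992 = (-2 - 23 - 1*(-71))/2992 = (-2 - 23 + 71)*(1/2992) = 46*(1/2992) = 23/1496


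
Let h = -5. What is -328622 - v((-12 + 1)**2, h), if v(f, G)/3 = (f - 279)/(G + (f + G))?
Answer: -12158856/37 ≈ -3.2862e+5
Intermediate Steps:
v(f, G) = 3*(-279 + f)/(f + 2*G) (v(f, G) = 3*((f - 279)/(G + (f + G))) = 3*((-279 + f)/(G + (G + f))) = 3*((-279 + f)/(f + 2*G)) = 3*(-279 + f)/(f + 2*G))
-328622 - v((-12 + 1)**2, h) = -328622 - 3*(-279 + (-12 + 1)**2)/((-12 + 1)**2 + 2*(-5)) = -328622 - 3*(-279 + (-11)**2)/((-11)**2 - 10) = -328622 - 3*(-279 + 121)/(121 - 10) = -328622 - 3*(-158)/111 = -328622 - 1*(-158/37) = -328622 + 158/37 = -12158856/37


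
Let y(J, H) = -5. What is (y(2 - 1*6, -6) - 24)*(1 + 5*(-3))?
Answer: 406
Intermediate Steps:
(y(2 - 1*6, -6) - 24)*(1 + 5*(-3)) = (-5 - 24)*(1 + 5*(-3)) = -29*(1 - 15) = -29*(-14) = 406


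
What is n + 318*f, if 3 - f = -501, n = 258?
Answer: 160530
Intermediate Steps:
f = 504 (f = 3 - 1*(-501) = 3 + 501 = 504)
n + 318*f = 258 + 318*504 = 258 + 160272 = 160530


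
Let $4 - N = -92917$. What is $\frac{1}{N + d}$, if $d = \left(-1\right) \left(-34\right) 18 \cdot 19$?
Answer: $\frac{1}{104549} \approx 9.5649 \cdot 10^{-6}$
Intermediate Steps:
$d = 11628$ ($d = 34 \cdot 18 \cdot 19 = 612 \cdot 19 = 11628$)
$N = 92921$ ($N = 4 - -92917 = 4 + 92917 = 92921$)
$\frac{1}{N + d} = \frac{1}{92921 + 11628} = \frac{1}{104549}$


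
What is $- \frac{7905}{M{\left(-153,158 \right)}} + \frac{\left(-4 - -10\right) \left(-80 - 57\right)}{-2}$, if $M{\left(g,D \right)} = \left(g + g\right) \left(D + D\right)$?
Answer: $\frac{779411}{1896} \approx 411.08$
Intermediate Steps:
$M{\left(g,D \right)} = 4 D g$ ($M{\left(g,D \right)} = 2 g 2 D = 4 D g$)
$- \frac{7905}{M{\left(-153,158 \right)}} + \frac{\left(-4 - -10\right) \left(-80 - 57\right)}{-2} = - \frac{7905}{4 \cdot 158 \left(-153\right)} + \frac{\left(-4 - -10\right) \left(-80 - 57\right)}{-2} = - \frac{7905}{-96696} + \left(-4 + 10\right) \left(-137\right) \left(- \frac{1}{2}\right) = \left(-7905\right) \left(- \frac{1}{96696}\right) + 6 \left(-137\right) \left(- \frac{1}{2}\right) = \frac{155}{1896} - -411 = \frac{155}{1896} + 411 = \frac{779411}{1896}$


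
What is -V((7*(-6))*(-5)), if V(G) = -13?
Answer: 13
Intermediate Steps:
-V((7*(-6))*(-5)) = -1*(-13) = 13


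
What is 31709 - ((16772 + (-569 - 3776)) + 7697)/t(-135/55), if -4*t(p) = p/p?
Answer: 112205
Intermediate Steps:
t(p) = -1/4 (t(p) = -p/(4*p) = -1/4*1 = -1/4)
31709 - ((16772 + (-569 - 3776)) + 7697)/t(-135/55) = 31709 - ((16772 + (-569 - 3776)) + 7697)/(-1/4) = 31709 - ((16772 - 4345) + 7697)*(-4) = 31709 - (12427 + 7697)*(-4) = 31709 - 20124*(-4) = 31709 - 1*(-80496) = 31709 + 80496 = 112205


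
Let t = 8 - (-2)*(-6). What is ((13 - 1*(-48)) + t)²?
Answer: 3249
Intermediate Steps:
t = -4 (t = 8 - 1*12 = 8 - 12 = -4)
((13 - 1*(-48)) + t)² = ((13 - 1*(-48)) - 4)² = ((13 + 48) - 4)² = (61 - 4)² = 57² = 3249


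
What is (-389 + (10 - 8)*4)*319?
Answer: -121539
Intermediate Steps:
(-389 + (10 - 8)*4)*319 = (-389 + 2*4)*319 = (-389 + 8)*319 = -381*319 = -121539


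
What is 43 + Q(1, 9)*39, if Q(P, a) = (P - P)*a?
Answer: 43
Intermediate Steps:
Q(P, a) = 0 (Q(P, a) = 0*a = 0)
43 + Q(1, 9)*39 = 43 + 0*39 = 43 + 0 = 43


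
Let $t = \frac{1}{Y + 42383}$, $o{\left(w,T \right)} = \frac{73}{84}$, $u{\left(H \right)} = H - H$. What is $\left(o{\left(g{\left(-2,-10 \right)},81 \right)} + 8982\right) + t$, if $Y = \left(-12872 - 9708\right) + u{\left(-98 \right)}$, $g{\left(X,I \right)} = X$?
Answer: $\frac{711551027}{79212} \approx 8982.9$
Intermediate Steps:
$u{\left(H \right)} = 0$
$o{\left(w,T \right)} = \frac{73}{84}$ ($o{\left(w,T \right)} = 73 \cdot \frac{1}{84} = \frac{73}{84}$)
$Y = -22580$ ($Y = \left(-12872 - 9708\right) + 0 = -22580 + 0 = -22580$)
$t = \frac{1}{19803}$ ($t = \frac{1}{-22580 + 42383} = \frac{1}{19803} \approx 5.0497 \cdot 10^{-5}$)
$\left(o{\left(g{\left(-2,-10 \right)},81 \right)} + 8982\right) + t = \left(\frac{73}{84} + 8982\right) + \frac{1}{19803} = \frac{754561}{84} + \frac{1}{19803} = \frac{711551027}{79212}$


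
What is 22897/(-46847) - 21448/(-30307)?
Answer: 310835077/1419792029 ≈ 0.21893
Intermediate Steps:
22897/(-46847) - 21448/(-30307) = 22897*(-1/46847) - 21448*(-1/30307) = -22897/46847 + 21448/30307 = 310835077/1419792029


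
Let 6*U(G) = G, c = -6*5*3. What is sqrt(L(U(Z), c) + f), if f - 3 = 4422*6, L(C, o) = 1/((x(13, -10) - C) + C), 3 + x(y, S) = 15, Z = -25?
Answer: sqrt(955263)/6 ≈ 162.90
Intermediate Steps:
x(y, S) = 12 (x(y, S) = -3 + 15 = 12)
c = -90 (c = -30*3 = -90)
U(G) = G/6
L(C, o) = 1/12 (L(C, o) = 1/((12 - C) + C) = 1/12)
f = 26535 (f = 3 + 4422*6 = 3 + 26532 = 26535)
sqrt(L(U(Z), c) + f) = sqrt(1/12 + 26535) = sqrt(318421/12) = sqrt(955263)/6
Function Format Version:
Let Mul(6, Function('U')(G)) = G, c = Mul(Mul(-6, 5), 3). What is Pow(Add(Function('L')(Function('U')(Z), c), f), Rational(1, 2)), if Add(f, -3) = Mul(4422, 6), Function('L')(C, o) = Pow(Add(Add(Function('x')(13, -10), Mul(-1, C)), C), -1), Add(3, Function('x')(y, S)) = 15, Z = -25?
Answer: Mul(Rational(1, 6), Pow(955263, Rational(1, 2))) ≈ 162.90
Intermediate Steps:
Function('x')(y, S) = 12 (Function('x')(y, S) = Add(-3, 15) = 12)
c = -90 (c = Mul(-30, 3) = -90)
Function('U')(G) = Mul(Rational(1, 6), G)
Function('L')(C, o) = Rational(1, 12) (Function('L')(C, o) = Pow(Add(Add(12, Mul(-1, C)), C), -1) = Pow(12, -1) = Rational(1, 12))
f = 26535 (f = Add(3, Mul(4422, 6)) = Add(3, 26532) = 26535)
Pow(Add(Function('L')(Function('U')(Z), c), f), Rational(1, 2)) = Pow(Add(Rational(1, 12), 26535), Rational(1, 2)) = Pow(Rational(318421, 12), Rational(1, 2)) = Mul(Rational(1, 6), Pow(955263, Rational(1, 2)))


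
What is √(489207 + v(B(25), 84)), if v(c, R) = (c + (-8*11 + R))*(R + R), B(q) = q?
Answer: √492735 ≈ 701.95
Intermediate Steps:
v(c, R) = 2*R*(-88 + R + c) (v(c, R) = (c + (-88 + R))*(2*R) = (-88 + R + c)*(2*R) = 2*R*(-88 + R + c))
√(489207 + v(B(25), 84)) = √(489207 + 2*84*(-88 + 84 + 25)) = √(489207 + 2*84*21) = √(489207 + 3528) = √492735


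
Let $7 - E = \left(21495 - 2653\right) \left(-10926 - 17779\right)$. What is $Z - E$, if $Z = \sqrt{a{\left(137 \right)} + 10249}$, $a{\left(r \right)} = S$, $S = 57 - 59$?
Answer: $-540859617 + \sqrt{10247} \approx -5.4086 \cdot 10^{8}$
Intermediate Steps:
$S = -2$
$a{\left(r \right)} = -2$
$Z = \sqrt{10247}$ ($Z = \sqrt{-2 + 10249} = \sqrt{10247} \approx 101.23$)
$E = 540859617$ ($E = 7 - \left(21495 - 2653\right) \left(-10926 - 17779\right) = 7 - 18842 \left(-28705\right) = 7 - -540859610 = 7 + 540859610 = 540859617$)
$Z - E = \sqrt{10247} - 540859617 = -540859617 + \sqrt{10247}$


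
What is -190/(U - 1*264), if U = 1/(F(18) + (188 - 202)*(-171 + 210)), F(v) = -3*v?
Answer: 114000/158401 ≈ 0.71969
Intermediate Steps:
U = -1/600 (U = 1/(-3*18 + (188 - 202)*(-171 + 210)) = 1/(-54 - 14*39) = 1/(-54 - 546) = 1/(-600) = -1/600 ≈ -0.0016667)
-190/(U - 1*264) = -190/(-1/600 - 1*264) = -190/(-1/600 - 264) = -190/(-158401/600) = -190*(-600/158401) = 114000/158401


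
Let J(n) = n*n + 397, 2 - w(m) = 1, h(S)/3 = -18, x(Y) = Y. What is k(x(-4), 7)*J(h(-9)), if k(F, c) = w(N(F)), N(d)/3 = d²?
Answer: 3313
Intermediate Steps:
N(d) = 3*d²
h(S) = -54 (h(S) = 3*(-18) = -54)
w(m) = 1 (w(m) = 2 - 1*1 = 2 - 1 = 1)
k(F, c) = 1
J(n) = 397 + n² (J(n) = n² + 397 = 397 + n²)
k(x(-4), 7)*J(h(-9)) = 1*(397 + (-54)²) = 1*(397 + 2916) = 1*3313 = 3313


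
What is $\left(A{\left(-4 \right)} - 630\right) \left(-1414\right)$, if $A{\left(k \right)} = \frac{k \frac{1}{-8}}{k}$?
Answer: $\frac{3563987}{4} \approx 8.91 \cdot 10^{5}$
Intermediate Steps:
$A{\left(k \right)} = - \frac{1}{8}$ ($A{\left(k \right)} = \frac{k \left(- \frac{1}{8}\right)}{k} = \frac{\left(- \frac{1}{8}\right) k}{k} = - \frac{1}{8}$)
$\left(A{\left(-4 \right)} - 630\right) \left(-1414\right) = \left(- \frac{1}{8} - 630\right) \left(-1414\right) = \left(- \frac{5041}{8}\right) \left(-1414\right) = \frac{3563987}{4}$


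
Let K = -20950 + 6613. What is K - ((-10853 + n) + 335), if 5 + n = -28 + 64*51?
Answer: -7050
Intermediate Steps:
n = 3231 (n = -5 + (-28 + 64*51) = -5 + (-28 + 3264) = -5 + 3236 = 3231)
K = -14337
K - ((-10853 + n) + 335) = -14337 - ((-10853 + 3231) + 335) = -14337 - (-7622 + 335) = -14337 - 1*(-7287) = -14337 + 7287 = -7050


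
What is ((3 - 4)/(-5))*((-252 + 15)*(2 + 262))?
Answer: -62568/5 ≈ -12514.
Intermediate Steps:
((3 - 4)/(-5))*((-252 + 15)*(2 + 262)) = (-⅕*(-1))*(-237*264) = (⅕)*(-62568) = -62568/5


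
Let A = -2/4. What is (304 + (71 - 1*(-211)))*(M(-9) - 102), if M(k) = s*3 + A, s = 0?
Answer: -60065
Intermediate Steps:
A = -½ (A = -2*¼ = -½ ≈ -0.50000)
M(k) = -½ (M(k) = 0*3 - ½ = 0 - ½ = -½)
(304 + (71 - 1*(-211)))*(M(-9) - 102) = (304 + (71 - 1*(-211)))*(-½ - 102) = (304 + (71 + 211))*(-205/2) = (304 + 282)*(-205/2) = 586*(-205/2) = -60065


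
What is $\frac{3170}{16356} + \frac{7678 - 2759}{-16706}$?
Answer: $- \frac{3437143}{34155417} \approx -0.10063$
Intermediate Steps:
$\frac{3170}{16356} + \frac{7678 - 2759}{-16706} = 3170 \cdot \frac{1}{16356} + \left(7678 - 2759\right) \left(- \frac{1}{16706}\right) = \frac{1585}{8178} + 4919 \left(- \frac{1}{16706}\right) = \frac{1585}{8178} - \frac{4919}{16706} = - \frac{3437143}{34155417}$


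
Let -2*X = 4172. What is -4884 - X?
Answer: -2798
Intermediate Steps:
X = -2086 (X = -1/2*4172 = -2086)
-4884 - X = -4884 - 1*(-2086) = -4884 + 2086 = -2798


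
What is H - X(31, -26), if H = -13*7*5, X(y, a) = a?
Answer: -429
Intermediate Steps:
H = -455 (H = -91*5 = -455)
H - X(31, -26) = -455 - 1*(-26) = -455 + 26 = -429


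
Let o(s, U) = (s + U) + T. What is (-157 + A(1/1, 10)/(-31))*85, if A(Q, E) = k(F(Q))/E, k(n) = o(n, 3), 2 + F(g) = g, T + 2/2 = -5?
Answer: -413661/31 ≈ -13344.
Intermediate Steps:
T = -6 (T = -1 - 5 = -6)
F(g) = -2 + g
o(s, U) = -6 + U + s (o(s, U) = (s + U) - 6 = (U + s) - 6 = -6 + U + s)
k(n) = -3 + n (k(n) = -6 + 3 + n = -3 + n)
A(Q, E) = (-5 + Q)/E (A(Q, E) = (-3 + (-2 + Q))/E = (-5 + Q)/E)
(-157 + A(1/1, 10)/(-31))*85 = (-157 + ((-5 + 1/1)/10)/(-31))*85 = (-157 + ((-5 + 1)/10)*(-1/31))*85 = (-157 + ((⅒)*(-4))*(-1/31))*85 = (-157 - ⅖*(-1/31))*85 = (-157 + 2/155)*85 = -24333/155*85 = -413661/31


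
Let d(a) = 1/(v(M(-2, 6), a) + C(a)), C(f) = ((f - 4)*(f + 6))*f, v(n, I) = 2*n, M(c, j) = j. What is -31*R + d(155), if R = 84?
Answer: -9812437067/3768217 ≈ -2604.0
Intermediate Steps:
C(f) = f*(-4 + f)*(6 + f) (C(f) = ((-4 + f)*(6 + f))*f = f*(-4 + f)*(6 + f))
d(a) = 1/(12 + a*(-24 + a² + 2*a)) (d(a) = 1/(2*6 + a*(-24 + a² + 2*a)) = 1/(12 + a*(-24 + a² + 2*a)))
-31*R + d(155) = -31*84 + 1/(12 + 155*(-24 + 155² + 2*155)) = -2604 + 1/(12 + 155*(-24 + 24025 + 310)) = -2604 + 1/(12 + 155*24311) = -2604 + 1/(12 + 3768205) = -2604 + 1/3768217 = -9812437067/3768217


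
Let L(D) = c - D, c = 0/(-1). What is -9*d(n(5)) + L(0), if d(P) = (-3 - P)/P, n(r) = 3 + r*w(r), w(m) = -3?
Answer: 27/4 ≈ 6.7500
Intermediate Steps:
n(r) = 3 - 3*r (n(r) = 3 + r*(-3) = 3 - 3*r)
c = 0 (c = 0*(-1) = 0)
d(P) = (-3 - P)/P
L(D) = -D (L(D) = 0 - D = -D)
-9*d(n(5)) + L(0) = -9*(-3 - (3 - 3*5))/(3 - 3*5) - 1*0 = -9*(-3 - (3 - 15))/(3 - 15) + 0 = -9*(-3 - 1*(-12))/(-12) + 0 = -(-3)*(-3 + 12)/4 + 0 = -(-3)*9/4 + 0 = -9*(-¾) + 0 = 27/4 + 0 = 27/4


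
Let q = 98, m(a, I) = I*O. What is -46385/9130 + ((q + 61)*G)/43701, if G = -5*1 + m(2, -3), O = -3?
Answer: -134750947/26599342 ≈ -5.0659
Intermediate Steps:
m(a, I) = -3*I (m(a, I) = I*(-3) = -3*I)
G = 4 (G = -5*1 - 3*(-3) = -5 + 9 = 4)
-46385/9130 + ((q + 61)*G)/43701 = -46385/9130 + ((98 + 61)*4)/43701 = -46385*1/9130 + (159*4)*(1/43701) = -9277/1826 + 636*(1/43701) = -9277/1826 + 212/14567 = -134750947/26599342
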